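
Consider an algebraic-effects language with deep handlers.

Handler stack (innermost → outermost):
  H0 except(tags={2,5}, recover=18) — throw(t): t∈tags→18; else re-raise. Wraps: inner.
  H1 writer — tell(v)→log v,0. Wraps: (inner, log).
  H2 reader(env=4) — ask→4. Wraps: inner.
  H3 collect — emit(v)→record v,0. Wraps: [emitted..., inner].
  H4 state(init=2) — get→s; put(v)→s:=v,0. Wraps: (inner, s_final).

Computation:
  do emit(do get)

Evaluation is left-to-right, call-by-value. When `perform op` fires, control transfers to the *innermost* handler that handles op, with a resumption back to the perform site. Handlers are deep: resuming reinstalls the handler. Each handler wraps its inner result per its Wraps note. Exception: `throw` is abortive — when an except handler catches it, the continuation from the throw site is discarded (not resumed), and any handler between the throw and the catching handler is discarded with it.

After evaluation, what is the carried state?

Answer: 2

Step-by-step:
get @ H4 ⇒ 2
emit(2) @ H3 ⇒ out+=2
H0 returns 0
H1 returns (0, ())
H2 returns (0, ())
H3 returns [2, (0, ())]
H4 returns ([2, (0, ())], 2)
= ([2, (0, ())], 2)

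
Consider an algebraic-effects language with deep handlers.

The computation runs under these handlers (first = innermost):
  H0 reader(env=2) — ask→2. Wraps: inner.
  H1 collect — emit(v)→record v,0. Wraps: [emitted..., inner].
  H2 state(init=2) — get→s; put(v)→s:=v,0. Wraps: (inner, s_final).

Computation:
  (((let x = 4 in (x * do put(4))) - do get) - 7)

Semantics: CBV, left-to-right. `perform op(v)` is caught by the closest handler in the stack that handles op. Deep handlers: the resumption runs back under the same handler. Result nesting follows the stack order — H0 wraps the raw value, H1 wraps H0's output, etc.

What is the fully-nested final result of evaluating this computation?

Evaluation trace:
put(4) @ H2 ⇒ s:=4
get @ H2 ⇒ 4
H0 returns -11
H1 returns [-11]
H2 returns ([-11], 4)
= ([-11], 4)

Answer: ([-11], 4)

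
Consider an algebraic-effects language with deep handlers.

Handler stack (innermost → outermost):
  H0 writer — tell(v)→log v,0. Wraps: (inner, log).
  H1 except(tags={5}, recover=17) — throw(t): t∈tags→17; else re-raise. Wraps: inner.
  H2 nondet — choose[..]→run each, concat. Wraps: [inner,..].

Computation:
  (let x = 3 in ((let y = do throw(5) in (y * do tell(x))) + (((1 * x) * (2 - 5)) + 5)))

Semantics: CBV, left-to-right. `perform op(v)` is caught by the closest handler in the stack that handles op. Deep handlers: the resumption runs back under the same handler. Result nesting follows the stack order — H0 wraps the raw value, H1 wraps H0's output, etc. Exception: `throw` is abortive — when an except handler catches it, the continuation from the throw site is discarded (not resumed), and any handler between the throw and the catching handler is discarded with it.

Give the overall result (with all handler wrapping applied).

Evaluation trace:
throw(5) @ H1 caught ⇒ 17
H2 returns [17]
= [17]

Answer: [17]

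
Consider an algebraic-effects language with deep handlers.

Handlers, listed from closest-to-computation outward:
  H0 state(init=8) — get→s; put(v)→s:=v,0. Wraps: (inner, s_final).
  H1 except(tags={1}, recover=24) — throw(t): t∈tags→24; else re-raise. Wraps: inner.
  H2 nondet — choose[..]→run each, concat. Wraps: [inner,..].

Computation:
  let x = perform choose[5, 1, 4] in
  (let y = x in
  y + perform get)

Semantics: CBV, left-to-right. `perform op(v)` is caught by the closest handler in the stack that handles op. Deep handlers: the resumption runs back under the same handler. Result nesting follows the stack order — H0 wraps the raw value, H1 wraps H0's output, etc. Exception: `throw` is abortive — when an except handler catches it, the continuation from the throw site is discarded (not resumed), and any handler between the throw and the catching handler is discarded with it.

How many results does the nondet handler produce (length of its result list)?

Evaluation trace:
choose[5, 1, 4] @ H2
  branch[0] choose=5:
    get @ H0 ⇒ 8
    H0 returns (13, 8)
    H1 returns (13, 8)
    H2 returns [(13, 8)]
  branch[1] choose=1:
    get @ H0 ⇒ 8
    H0 returns (9, 8)
    H1 returns (9, 8)
    H2 returns [(9, 8)]
  branch[2] choose=4:
    get @ H0 ⇒ 8
    H0 returns (12, 8)
    H1 returns (12, 8)
    H2 returns [(12, 8)]
= [(13, 8), (9, 8), (12, 8)]

Answer: 3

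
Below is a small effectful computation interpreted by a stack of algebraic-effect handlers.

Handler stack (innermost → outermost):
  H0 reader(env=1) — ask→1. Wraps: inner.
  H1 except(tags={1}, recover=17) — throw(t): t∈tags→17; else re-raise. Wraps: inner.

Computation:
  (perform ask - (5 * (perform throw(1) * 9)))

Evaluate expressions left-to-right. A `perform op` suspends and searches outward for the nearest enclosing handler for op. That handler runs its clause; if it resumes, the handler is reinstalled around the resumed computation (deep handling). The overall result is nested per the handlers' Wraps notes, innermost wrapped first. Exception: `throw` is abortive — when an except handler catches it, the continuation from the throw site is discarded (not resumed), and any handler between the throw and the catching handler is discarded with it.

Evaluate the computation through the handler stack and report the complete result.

Evaluation trace:
ask @ H0 ⇒ 1
throw(1) @ H1 caught ⇒ 17
= 17

Answer: 17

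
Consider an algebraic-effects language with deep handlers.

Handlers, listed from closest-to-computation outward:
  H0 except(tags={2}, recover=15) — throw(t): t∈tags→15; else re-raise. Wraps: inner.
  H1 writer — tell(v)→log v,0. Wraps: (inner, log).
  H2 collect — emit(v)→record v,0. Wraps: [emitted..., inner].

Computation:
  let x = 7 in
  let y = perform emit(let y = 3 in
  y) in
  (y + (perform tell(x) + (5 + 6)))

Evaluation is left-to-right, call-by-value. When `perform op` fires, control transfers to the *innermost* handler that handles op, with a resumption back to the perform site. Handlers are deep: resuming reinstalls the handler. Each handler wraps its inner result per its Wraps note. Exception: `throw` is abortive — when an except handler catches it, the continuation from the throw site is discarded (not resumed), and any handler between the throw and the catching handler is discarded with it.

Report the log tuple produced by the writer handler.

Answer: (7)

Evaluation trace:
emit(3) @ H2 ⇒ out+=3
tell(7) @ H1 ⇒ log+=7
H0 returns 11
H1 returns (11, (7))
H2 returns [3, (11, (7))]
= [3, (11, (7))]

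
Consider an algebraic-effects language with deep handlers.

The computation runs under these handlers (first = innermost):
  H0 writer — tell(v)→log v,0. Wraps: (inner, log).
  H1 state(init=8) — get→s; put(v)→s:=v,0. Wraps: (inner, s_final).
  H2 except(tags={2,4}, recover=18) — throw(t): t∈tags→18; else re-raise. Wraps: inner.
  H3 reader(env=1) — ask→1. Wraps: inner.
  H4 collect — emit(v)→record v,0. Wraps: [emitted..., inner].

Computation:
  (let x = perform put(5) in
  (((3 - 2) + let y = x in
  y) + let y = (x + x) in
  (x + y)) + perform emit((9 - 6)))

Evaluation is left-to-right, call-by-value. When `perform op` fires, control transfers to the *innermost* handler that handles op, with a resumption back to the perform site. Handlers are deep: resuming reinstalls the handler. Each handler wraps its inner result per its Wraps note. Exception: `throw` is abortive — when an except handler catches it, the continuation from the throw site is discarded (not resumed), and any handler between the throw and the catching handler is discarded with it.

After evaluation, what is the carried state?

Answer: 5

Step-by-step:
put(5) @ H1 ⇒ s:=5
emit(3) @ H4 ⇒ out+=3
H0 returns (1, ())
H1 returns ((1, ()), 5)
H2 returns ((1, ()), 5)
H3 returns ((1, ()), 5)
H4 returns [3, ((1, ()), 5)]
= [3, ((1, ()), 5)]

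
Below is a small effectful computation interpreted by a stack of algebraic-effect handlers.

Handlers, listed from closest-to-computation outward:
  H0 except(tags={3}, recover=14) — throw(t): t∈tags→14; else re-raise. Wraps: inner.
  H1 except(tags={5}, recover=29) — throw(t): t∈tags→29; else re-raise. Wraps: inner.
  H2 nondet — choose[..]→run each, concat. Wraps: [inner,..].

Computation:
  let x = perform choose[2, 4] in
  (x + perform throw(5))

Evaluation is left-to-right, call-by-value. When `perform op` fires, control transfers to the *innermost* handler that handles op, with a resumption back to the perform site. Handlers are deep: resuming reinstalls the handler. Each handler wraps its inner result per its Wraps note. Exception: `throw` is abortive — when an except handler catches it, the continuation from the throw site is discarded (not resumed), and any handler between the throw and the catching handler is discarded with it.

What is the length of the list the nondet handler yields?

Answer: 2

Step-by-step:
choose[2, 4] @ H2
  branch[0] choose=2:
    throw(5) @ H0 re-raised
    throw(5) @ H1 caught ⇒ 29
    H2 returns [29]
  branch[1] choose=4:
    throw(5) @ H0 re-raised
    throw(5) @ H1 caught ⇒ 29
    H2 returns [29]
= [29, 29]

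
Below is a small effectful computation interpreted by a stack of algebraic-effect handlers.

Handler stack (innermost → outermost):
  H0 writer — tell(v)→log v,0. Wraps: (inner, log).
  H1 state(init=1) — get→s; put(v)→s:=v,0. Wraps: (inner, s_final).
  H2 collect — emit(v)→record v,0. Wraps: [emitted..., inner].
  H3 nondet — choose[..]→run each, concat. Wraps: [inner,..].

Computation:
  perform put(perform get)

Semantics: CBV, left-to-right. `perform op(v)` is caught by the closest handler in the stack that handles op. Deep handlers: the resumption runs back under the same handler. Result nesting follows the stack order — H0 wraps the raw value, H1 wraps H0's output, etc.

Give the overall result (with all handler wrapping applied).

Evaluation trace:
get @ H1 ⇒ 1
put(1) @ H1 ⇒ s:=1
H0 returns (0, ())
H1 returns ((0, ()), 1)
H2 returns [((0, ()), 1)]
H3 returns [[((0, ()), 1)]]
= [[((0, ()), 1)]]

Answer: [[((0, ()), 1)]]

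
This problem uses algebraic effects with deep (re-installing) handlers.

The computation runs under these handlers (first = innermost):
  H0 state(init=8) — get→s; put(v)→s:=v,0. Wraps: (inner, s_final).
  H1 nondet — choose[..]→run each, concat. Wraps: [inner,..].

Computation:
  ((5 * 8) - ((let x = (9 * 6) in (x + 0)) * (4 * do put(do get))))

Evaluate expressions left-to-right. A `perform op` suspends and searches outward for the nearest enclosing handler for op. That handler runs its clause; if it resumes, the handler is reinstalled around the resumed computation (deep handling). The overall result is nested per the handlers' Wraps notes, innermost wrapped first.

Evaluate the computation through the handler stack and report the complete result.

Answer: [(40, 8)]

Evaluation trace:
get @ H0 ⇒ 8
put(8) @ H0 ⇒ s:=8
H0 returns (40, 8)
H1 returns [(40, 8)]
= [(40, 8)]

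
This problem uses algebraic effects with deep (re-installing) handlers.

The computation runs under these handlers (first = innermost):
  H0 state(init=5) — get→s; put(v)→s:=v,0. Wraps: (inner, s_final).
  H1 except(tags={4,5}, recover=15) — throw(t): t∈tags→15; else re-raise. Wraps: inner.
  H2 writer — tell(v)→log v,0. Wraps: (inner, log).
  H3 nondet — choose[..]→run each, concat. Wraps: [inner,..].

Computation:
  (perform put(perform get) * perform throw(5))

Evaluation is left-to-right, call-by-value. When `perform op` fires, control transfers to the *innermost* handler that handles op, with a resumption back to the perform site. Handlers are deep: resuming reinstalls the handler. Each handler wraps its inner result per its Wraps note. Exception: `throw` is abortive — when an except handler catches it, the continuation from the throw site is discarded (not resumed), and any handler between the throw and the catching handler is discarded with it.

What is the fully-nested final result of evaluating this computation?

Evaluation trace:
get @ H0 ⇒ 5
put(5) @ H0 ⇒ s:=5
throw(5) @ H1 caught ⇒ 15
H2 returns (15, ())
H3 returns [(15, ())]
= [(15, ())]

Answer: [(15, ())]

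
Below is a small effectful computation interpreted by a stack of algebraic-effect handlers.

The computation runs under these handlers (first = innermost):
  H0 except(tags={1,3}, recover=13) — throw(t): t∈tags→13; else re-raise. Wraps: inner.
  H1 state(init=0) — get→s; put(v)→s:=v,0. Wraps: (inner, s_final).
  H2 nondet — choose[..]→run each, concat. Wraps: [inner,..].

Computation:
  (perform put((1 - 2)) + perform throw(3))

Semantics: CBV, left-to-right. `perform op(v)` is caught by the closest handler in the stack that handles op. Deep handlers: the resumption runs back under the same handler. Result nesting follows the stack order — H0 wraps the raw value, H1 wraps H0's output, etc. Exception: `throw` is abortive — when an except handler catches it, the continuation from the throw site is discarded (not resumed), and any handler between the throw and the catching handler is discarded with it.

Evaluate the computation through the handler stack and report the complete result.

Working:
put(-1) @ H1 ⇒ s:=-1
throw(3) @ H0 caught ⇒ 13
H1 returns (13, -1)
H2 returns [(13, -1)]
= [(13, -1)]

Answer: [(13, -1)]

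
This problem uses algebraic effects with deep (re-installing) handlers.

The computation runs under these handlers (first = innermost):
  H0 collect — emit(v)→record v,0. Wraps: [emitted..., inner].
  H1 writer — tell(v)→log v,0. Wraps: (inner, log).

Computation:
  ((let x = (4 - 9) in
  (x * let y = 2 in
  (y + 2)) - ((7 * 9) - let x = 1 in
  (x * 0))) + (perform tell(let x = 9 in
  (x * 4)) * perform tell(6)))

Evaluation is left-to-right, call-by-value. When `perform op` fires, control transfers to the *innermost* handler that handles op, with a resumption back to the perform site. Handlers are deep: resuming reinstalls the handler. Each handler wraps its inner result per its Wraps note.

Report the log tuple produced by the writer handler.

Answer: (36, 6)

Step-by-step:
tell(36) @ H1 ⇒ log+=36
tell(6) @ H1 ⇒ log+=6
H0 returns [-83]
H1 returns ([-83], (36, 6))
= ([-83], (36, 6))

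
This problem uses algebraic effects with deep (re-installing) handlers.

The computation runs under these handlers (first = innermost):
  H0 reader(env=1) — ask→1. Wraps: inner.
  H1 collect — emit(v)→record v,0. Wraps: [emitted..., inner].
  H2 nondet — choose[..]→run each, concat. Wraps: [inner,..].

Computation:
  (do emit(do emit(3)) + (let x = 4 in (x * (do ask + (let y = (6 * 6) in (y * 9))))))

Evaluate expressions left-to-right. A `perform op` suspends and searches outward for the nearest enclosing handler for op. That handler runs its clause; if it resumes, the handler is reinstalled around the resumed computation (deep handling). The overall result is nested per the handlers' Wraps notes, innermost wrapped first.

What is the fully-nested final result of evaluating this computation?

Working:
emit(3) @ H1 ⇒ out+=3
emit(0) @ H1 ⇒ out+=0
ask @ H0 ⇒ 1
H0 returns 1300
H1 returns [3, 0, 1300]
H2 returns [[3, 0, 1300]]
= [[3, 0, 1300]]

Answer: [[3, 0, 1300]]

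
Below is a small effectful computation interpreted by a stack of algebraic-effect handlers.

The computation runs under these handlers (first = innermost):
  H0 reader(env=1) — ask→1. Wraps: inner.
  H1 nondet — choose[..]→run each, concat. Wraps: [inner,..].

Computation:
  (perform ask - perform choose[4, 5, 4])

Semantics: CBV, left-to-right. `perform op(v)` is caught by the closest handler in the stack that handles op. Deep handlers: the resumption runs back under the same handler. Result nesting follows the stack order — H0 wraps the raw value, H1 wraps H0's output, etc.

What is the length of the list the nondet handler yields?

Working:
ask @ H0 ⇒ 1
choose[4, 5, 4] @ H1
  branch[0] choose=4:
    H0 returns -3
    H1 returns [-3]
  branch[1] choose=5:
    H0 returns -4
    H1 returns [-4]
  branch[2] choose=4:
    H0 returns -3
    H1 returns [-3]
= [-3, -4, -3]

Answer: 3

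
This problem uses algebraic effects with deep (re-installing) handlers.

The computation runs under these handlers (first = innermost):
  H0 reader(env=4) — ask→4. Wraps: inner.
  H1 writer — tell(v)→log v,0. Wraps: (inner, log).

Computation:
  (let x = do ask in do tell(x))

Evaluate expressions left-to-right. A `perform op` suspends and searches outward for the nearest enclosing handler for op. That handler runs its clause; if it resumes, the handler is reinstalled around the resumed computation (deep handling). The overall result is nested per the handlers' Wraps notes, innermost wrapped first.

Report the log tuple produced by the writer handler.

Step-by-step:
ask @ H0 ⇒ 4
tell(4) @ H1 ⇒ log+=4
H0 returns 0
H1 returns (0, (4))
= (0, (4))

Answer: (4)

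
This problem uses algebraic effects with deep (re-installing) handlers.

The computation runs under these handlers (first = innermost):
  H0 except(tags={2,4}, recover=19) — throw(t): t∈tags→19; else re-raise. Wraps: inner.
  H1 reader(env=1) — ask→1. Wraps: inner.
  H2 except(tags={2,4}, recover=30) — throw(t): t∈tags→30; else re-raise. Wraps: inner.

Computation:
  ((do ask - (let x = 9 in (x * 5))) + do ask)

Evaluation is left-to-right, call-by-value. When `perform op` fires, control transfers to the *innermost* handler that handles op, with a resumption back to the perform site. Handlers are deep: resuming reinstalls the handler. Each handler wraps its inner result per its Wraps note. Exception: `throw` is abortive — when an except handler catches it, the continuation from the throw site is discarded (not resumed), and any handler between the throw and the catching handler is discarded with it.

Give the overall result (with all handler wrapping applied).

Answer: -43

Step-by-step:
ask @ H1 ⇒ 1
ask @ H1 ⇒ 1
H0 returns -43
H1 returns -43
H2 returns -43
= -43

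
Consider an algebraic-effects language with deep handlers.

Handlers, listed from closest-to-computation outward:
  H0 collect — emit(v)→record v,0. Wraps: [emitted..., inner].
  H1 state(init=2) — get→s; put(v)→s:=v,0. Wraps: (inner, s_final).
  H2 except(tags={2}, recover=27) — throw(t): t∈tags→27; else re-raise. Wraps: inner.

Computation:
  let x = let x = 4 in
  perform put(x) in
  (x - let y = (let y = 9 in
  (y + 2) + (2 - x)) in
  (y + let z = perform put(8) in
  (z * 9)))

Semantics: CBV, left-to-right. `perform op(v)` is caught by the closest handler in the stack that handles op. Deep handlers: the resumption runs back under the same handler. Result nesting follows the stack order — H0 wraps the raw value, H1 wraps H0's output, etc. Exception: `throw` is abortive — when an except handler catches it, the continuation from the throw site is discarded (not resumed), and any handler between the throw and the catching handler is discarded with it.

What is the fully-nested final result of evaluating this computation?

Working:
put(4) @ H1 ⇒ s:=4
put(8) @ H1 ⇒ s:=8
H0 returns [-13]
H1 returns ([-13], 8)
H2 returns ([-13], 8)
= ([-13], 8)

Answer: ([-13], 8)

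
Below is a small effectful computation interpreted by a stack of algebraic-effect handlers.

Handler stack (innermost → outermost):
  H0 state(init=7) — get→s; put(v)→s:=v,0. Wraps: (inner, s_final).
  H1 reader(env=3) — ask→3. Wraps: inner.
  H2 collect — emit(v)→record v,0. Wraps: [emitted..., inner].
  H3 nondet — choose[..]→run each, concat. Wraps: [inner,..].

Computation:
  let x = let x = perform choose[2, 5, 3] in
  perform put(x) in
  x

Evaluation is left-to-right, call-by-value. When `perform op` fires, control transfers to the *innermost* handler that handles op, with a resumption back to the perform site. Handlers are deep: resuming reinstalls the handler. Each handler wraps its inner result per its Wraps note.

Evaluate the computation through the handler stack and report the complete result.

Step-by-step:
choose[2, 5, 3] @ H3
  branch[0] choose=2:
    put(2) @ H0 ⇒ s:=2
    H0 returns (0, 2)
    H1 returns (0, 2)
    H2 returns [(0, 2)]
    H3 returns [[(0, 2)]]
  branch[1] choose=5:
    put(5) @ H0 ⇒ s:=5
    H0 returns (0, 5)
    H1 returns (0, 5)
    H2 returns [(0, 5)]
    H3 returns [[(0, 5)]]
  branch[2] choose=3:
    put(3) @ H0 ⇒ s:=3
    H0 returns (0, 3)
    H1 returns (0, 3)
    H2 returns [(0, 3)]
    H3 returns [[(0, 3)]]
= [[(0, 2)], [(0, 5)], [(0, 3)]]

Answer: [[(0, 2)], [(0, 5)], [(0, 3)]]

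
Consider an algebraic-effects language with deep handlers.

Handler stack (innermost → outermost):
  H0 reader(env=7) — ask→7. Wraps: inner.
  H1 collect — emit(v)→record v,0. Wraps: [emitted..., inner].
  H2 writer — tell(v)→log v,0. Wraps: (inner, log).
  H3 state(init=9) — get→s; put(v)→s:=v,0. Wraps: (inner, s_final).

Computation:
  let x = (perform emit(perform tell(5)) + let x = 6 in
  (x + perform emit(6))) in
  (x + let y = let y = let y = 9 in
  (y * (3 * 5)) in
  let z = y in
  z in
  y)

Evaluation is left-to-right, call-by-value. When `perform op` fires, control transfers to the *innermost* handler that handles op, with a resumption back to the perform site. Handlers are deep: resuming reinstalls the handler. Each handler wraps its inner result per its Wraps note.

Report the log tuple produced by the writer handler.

Evaluation trace:
tell(5) @ H2 ⇒ log+=5
emit(0) @ H1 ⇒ out+=0
emit(6) @ H1 ⇒ out+=6
H0 returns 141
H1 returns [0, 6, 141]
H2 returns ([0, 6, 141], (5))
H3 returns (([0, 6, 141], (5)), 9)
= (([0, 6, 141], (5)), 9)

Answer: (5)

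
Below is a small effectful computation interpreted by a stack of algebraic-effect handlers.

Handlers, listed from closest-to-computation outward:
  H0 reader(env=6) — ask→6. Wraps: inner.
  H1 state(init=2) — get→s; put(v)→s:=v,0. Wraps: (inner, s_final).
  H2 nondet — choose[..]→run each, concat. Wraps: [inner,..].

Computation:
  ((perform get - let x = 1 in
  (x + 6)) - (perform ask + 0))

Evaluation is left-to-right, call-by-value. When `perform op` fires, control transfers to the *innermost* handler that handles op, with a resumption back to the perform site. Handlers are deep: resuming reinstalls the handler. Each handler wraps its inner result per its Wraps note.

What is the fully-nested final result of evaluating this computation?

Evaluation trace:
get @ H1 ⇒ 2
ask @ H0 ⇒ 6
H0 returns -11
H1 returns (-11, 2)
H2 returns [(-11, 2)]
= [(-11, 2)]

Answer: [(-11, 2)]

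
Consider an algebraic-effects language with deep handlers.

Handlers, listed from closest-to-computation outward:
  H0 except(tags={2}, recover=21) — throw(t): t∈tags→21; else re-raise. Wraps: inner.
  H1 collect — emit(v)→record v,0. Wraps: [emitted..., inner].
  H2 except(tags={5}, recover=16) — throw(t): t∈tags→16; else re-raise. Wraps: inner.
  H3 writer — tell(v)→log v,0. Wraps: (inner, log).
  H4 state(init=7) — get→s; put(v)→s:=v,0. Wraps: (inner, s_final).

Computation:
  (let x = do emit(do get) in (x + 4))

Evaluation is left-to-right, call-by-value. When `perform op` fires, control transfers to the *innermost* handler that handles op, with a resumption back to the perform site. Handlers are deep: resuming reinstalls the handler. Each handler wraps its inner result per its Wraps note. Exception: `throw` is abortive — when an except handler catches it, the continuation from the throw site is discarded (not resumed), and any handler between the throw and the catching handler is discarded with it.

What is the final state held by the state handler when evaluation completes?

Working:
get @ H4 ⇒ 7
emit(7) @ H1 ⇒ out+=7
H0 returns 4
H1 returns [7, 4]
H2 returns [7, 4]
H3 returns ([7, 4], ())
H4 returns (([7, 4], ()), 7)
= (([7, 4], ()), 7)

Answer: 7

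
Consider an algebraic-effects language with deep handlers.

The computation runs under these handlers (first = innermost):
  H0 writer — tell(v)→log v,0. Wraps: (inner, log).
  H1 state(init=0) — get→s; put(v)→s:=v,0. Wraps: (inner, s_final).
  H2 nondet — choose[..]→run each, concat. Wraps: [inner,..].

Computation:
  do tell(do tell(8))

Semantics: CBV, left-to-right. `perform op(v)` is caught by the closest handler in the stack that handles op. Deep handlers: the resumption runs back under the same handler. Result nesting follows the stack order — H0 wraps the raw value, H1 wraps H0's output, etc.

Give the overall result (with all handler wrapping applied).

Working:
tell(8) @ H0 ⇒ log+=8
tell(0) @ H0 ⇒ log+=0
H0 returns (0, (8, 0))
H1 returns ((0, (8, 0)), 0)
H2 returns [((0, (8, 0)), 0)]
= [((0, (8, 0)), 0)]

Answer: [((0, (8, 0)), 0)]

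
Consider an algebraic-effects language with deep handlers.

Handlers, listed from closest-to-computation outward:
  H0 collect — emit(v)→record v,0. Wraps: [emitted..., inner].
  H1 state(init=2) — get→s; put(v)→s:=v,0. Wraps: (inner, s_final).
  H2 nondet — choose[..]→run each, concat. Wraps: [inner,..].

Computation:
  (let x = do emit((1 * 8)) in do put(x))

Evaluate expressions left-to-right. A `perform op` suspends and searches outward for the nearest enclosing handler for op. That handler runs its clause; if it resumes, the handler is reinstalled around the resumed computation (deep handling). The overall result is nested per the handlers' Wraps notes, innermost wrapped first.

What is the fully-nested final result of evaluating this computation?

Evaluation trace:
emit(8) @ H0 ⇒ out+=8
put(0) @ H1 ⇒ s:=0
H0 returns [8, 0]
H1 returns ([8, 0], 0)
H2 returns [([8, 0], 0)]
= [([8, 0], 0)]

Answer: [([8, 0], 0)]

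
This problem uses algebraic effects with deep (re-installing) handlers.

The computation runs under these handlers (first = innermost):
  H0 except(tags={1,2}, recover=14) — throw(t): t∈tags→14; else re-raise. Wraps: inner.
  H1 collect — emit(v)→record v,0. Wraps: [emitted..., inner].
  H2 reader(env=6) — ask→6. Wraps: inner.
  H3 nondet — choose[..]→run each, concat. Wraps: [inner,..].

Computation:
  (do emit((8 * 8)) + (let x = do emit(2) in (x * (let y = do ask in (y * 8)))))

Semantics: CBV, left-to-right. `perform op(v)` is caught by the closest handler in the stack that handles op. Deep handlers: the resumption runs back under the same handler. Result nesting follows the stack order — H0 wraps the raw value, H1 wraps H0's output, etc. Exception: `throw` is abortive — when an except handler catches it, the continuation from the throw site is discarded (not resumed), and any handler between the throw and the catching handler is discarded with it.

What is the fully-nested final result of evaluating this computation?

Working:
emit(64) @ H1 ⇒ out+=64
emit(2) @ H1 ⇒ out+=2
ask @ H2 ⇒ 6
H0 returns 0
H1 returns [64, 2, 0]
H2 returns [64, 2, 0]
H3 returns [[64, 2, 0]]
= [[64, 2, 0]]

Answer: [[64, 2, 0]]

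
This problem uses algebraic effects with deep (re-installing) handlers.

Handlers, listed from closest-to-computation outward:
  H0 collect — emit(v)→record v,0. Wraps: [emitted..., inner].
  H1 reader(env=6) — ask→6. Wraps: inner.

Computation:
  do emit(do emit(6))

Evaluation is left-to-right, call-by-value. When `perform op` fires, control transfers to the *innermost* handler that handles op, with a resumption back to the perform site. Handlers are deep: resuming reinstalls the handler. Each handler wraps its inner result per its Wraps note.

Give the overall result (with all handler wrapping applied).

Evaluation trace:
emit(6) @ H0 ⇒ out+=6
emit(0) @ H0 ⇒ out+=0
H0 returns [6, 0, 0]
H1 returns [6, 0, 0]
= [6, 0, 0]

Answer: [6, 0, 0]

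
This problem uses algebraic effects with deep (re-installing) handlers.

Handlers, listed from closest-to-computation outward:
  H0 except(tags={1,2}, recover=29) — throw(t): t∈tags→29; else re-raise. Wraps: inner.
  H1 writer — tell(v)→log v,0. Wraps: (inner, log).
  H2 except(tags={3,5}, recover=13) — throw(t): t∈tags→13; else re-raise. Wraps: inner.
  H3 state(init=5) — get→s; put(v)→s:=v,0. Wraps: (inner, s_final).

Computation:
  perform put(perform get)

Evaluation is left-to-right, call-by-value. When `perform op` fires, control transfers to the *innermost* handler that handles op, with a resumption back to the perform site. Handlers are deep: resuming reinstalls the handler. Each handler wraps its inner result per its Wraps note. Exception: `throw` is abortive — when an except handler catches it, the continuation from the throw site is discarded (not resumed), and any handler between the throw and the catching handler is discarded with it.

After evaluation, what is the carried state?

Step-by-step:
get @ H3 ⇒ 5
put(5) @ H3 ⇒ s:=5
H0 returns 0
H1 returns (0, ())
H2 returns (0, ())
H3 returns ((0, ()), 5)
= ((0, ()), 5)

Answer: 5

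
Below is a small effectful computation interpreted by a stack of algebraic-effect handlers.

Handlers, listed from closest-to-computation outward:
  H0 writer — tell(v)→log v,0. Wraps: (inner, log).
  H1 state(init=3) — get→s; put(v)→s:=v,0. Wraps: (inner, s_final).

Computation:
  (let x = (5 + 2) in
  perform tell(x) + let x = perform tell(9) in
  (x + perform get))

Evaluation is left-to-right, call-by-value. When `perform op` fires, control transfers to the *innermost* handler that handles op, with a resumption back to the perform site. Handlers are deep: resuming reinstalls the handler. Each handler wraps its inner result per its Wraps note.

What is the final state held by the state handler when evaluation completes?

Evaluation trace:
tell(7) @ H0 ⇒ log+=7
tell(9) @ H0 ⇒ log+=9
get @ H1 ⇒ 3
H0 returns (3, (7, 9))
H1 returns ((3, (7, 9)), 3)
= ((3, (7, 9)), 3)

Answer: 3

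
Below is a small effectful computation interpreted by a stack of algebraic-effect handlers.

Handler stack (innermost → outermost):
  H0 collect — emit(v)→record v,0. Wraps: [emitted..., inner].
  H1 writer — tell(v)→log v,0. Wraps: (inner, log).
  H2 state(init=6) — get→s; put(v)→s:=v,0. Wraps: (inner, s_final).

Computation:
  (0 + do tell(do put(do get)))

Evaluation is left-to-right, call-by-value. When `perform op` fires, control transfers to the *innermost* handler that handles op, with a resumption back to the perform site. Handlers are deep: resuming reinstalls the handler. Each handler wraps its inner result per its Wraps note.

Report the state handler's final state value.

Step-by-step:
get @ H2 ⇒ 6
put(6) @ H2 ⇒ s:=6
tell(0) @ H1 ⇒ log+=0
H0 returns [0]
H1 returns ([0], (0))
H2 returns (([0], (0)), 6)
= (([0], (0)), 6)

Answer: 6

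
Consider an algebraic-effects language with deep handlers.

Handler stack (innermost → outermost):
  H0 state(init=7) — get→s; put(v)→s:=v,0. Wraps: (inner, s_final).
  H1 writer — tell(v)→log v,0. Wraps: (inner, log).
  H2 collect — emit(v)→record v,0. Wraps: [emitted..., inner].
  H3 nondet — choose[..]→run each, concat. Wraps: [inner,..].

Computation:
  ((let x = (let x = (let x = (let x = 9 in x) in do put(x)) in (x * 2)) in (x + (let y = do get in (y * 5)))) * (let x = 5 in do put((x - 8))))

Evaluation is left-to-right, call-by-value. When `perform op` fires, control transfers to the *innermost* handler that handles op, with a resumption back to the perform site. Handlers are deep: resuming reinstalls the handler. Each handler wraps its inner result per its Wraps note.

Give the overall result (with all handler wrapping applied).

Evaluation trace:
put(9) @ H0 ⇒ s:=9
get @ H0 ⇒ 9
put(-3) @ H0 ⇒ s:=-3
H0 returns (0, -3)
H1 returns ((0, -3), ())
H2 returns [((0, -3), ())]
H3 returns [[((0, -3), ())]]
= [[((0, -3), ())]]

Answer: [[((0, -3), ())]]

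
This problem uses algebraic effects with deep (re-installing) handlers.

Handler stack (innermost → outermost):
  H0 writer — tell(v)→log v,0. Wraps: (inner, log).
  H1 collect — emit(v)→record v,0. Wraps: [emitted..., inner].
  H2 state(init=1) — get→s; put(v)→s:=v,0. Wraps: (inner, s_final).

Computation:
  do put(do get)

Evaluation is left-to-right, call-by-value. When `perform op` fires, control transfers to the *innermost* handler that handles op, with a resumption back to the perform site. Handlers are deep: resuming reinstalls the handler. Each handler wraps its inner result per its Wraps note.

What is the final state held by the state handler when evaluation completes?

Answer: 1

Step-by-step:
get @ H2 ⇒ 1
put(1) @ H2 ⇒ s:=1
H0 returns (0, ())
H1 returns [(0, ())]
H2 returns ([(0, ())], 1)
= ([(0, ())], 1)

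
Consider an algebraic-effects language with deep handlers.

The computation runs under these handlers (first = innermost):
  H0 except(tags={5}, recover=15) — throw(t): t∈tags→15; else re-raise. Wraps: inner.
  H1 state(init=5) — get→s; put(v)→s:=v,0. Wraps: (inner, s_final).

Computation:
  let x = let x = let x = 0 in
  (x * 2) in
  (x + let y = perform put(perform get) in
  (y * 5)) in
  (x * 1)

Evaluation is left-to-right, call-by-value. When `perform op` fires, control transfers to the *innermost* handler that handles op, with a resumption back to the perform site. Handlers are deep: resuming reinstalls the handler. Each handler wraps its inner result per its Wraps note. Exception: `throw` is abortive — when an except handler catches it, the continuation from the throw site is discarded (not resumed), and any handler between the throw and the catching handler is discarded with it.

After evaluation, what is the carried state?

Step-by-step:
get @ H1 ⇒ 5
put(5) @ H1 ⇒ s:=5
H0 returns 0
H1 returns (0, 5)
= (0, 5)

Answer: 5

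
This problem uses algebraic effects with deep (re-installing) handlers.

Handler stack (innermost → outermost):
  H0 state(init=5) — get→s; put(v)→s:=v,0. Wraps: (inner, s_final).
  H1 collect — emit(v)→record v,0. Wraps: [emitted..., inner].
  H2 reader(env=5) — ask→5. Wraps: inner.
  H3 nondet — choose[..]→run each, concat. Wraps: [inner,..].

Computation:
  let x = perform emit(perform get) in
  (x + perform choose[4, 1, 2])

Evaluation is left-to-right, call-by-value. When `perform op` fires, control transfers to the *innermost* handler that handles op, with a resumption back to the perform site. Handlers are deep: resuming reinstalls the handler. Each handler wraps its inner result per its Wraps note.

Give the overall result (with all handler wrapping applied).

Answer: [[5, (4, 5)], [5, (1, 5)], [5, (2, 5)]]

Evaluation trace:
get @ H0 ⇒ 5
emit(5) @ H1 ⇒ out+=5
choose[4, 1, 2] @ H3
  branch[0] choose=4:
    H0 returns (4, 5)
    H1 returns [5, (4, 5)]
    H2 returns [5, (4, 5)]
    H3 returns [[5, (4, 5)]]
  branch[1] choose=1:
    H0 returns (1, 5)
    H1 returns [5, (1, 5)]
    H2 returns [5, (1, 5)]
    H3 returns [[5, (1, 5)]]
  branch[2] choose=2:
    H0 returns (2, 5)
    H1 returns [5, (2, 5)]
    H2 returns [5, (2, 5)]
    H3 returns [[5, (2, 5)]]
= [[5, (4, 5)], [5, (1, 5)], [5, (2, 5)]]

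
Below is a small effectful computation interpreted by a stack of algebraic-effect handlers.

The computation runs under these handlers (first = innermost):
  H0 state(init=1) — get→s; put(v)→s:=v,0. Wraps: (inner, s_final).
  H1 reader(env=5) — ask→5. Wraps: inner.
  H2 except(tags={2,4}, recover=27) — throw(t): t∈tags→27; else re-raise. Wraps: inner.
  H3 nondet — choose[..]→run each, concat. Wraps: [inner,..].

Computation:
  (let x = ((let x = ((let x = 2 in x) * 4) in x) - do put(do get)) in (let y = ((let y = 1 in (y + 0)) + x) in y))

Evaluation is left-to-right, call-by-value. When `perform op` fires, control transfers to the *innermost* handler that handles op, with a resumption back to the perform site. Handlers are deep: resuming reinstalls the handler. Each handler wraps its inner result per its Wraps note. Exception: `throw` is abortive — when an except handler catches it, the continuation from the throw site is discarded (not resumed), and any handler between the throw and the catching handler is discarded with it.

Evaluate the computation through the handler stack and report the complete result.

Step-by-step:
get @ H0 ⇒ 1
put(1) @ H0 ⇒ s:=1
H0 returns (9, 1)
H1 returns (9, 1)
H2 returns (9, 1)
H3 returns [(9, 1)]
= [(9, 1)]

Answer: [(9, 1)]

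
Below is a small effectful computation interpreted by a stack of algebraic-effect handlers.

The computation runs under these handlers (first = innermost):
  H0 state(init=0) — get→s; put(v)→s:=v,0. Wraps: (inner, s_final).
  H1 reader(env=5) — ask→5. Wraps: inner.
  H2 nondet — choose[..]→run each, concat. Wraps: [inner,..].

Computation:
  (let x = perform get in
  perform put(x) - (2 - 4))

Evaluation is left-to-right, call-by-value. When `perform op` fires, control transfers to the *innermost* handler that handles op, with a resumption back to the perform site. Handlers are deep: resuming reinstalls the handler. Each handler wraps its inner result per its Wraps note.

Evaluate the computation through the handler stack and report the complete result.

Answer: [(2, 0)]

Working:
get @ H0 ⇒ 0
put(0) @ H0 ⇒ s:=0
H0 returns (2, 0)
H1 returns (2, 0)
H2 returns [(2, 0)]
= [(2, 0)]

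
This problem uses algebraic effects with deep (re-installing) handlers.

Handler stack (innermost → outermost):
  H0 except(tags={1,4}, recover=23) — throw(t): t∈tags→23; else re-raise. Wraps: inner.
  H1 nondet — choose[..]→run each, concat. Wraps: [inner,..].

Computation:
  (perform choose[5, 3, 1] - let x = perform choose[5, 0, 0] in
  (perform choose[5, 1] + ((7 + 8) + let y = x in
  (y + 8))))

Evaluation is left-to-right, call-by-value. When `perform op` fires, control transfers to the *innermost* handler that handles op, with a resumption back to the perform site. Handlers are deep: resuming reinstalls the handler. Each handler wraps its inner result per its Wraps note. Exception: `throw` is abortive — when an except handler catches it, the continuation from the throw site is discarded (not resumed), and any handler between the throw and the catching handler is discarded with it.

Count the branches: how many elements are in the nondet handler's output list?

Step-by-step:
choose[5, 3, 1] @ H1
  branch[0] choose=5:
    choose[5, 0, 0] @ H1
      branch[0] choose=5:
        choose[5, 1] @ H1
          branch[0] choose=5:
            H0 returns -28
            H1 returns [-28]
          branch[1] choose=1:
            H0 returns -24
            H1 returns [-24]
      branch[1] choose=0:
        choose[5, 1] @ H1
          branch[0] choose=5:
            H0 returns -23
            H1 returns [-23]
          branch[1] choose=1:
            H0 returns -19
            H1 returns [-19]
      branch[2] choose=0:
        choose[5, 1] @ H1
          branch[0] choose=5:
            H0 returns -23
            H1 returns [-23]
          branch[1] choose=1:
            H0 returns -19
            H1 returns [-19]
  branch[1] choose=3:
    choose[5, 0, 0] @ H1
      branch[0] choose=5:
        choose[5, 1] @ H1
          branch[0] choose=5:
            H0 returns -30
            H1 returns [-30]
          branch[1] choose=1:
            H0 returns -26
            H1 returns [-26]
      branch[1] choose=0:
        choose[5, 1] @ H1
          branch[0] choose=5:
            H0 returns -25
            H1 returns [-25]
          branch[1] choose=1:
            H0 returns -21
            H1 returns [-21]
      branch[2] choose=0:
        choose[5, 1] @ H1
          branch[0] choose=5:
            H0 returns -25
            H1 returns [-25]
          branch[1] choose=1:
            H0 returns -21
            H1 returns [-21]
  branch[2] choose=1:
    choose[5, 0, 0] @ H1
      branch[0] choose=5:
        choose[5, 1] @ H1
          branch[0] choose=5:
            H0 returns -32
            H1 returns [-32]
          branch[1] choose=1:
            H0 returns -28
            H1 returns [-28]
      branch[1] choose=0:
        choose[5, 1] @ H1
          branch[0] choose=5:
            H0 returns -27
            H1 returns [-27]
          branch[1] choose=1:
            H0 returns -23
            H1 returns [-23]
      branch[2] choose=0:
        choose[5, 1] @ H1
          branch[0] choose=5:
            H0 returns -27
            H1 returns [-27]
          branch[1] choose=1:
            H0 returns -23
            H1 returns [-23]
= [-28, -24, -23, -19, -23, -19, -30, -26, -25, -21, -25, -21, -32, -28, -27, -23, -27, -23]

Answer: 18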